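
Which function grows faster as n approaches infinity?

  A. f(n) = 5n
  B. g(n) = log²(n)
A

f(n) = 5n is O(n), while g(n) = log²(n) is O(log² n).
Since O(n) grows faster than O(log² n), f(n) dominates.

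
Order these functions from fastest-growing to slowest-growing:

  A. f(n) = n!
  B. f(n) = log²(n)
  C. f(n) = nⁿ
C > A > B

Comparing growth rates:
C = nⁿ is O(nⁿ)
A = n! is O(n!)
B = log²(n) is O(log² n)

Therefore, the order from fastest to slowest is: C > A > B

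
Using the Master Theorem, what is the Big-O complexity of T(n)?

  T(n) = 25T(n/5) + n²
Θ(n² log n)

Master Theorem: a = 25, b = 5, f(n) = n².
Compute the critical exponent d = log₅(25) = 2.
Compare f(n) = Θ(n²) against n^d:
  k = 2 = d, so f(n) = Θ(n^d) — Case 2.
  Work is balanced across levels: T(n) = Θ(n^d log n) = Θ(n² log n).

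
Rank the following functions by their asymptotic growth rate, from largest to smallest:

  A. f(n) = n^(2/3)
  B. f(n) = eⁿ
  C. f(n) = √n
B > A > C

Comparing growth rates:
B = eⁿ is O(eⁿ)
A = n^(2/3) is O(n^(2/3))
C = √n is O(√n)

Therefore, the order from fastest to slowest is: B > A > C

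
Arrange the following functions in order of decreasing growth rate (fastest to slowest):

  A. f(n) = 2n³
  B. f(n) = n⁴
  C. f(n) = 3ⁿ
C > B > A

Comparing growth rates:
C = 3ⁿ is O(3ⁿ)
B = n⁴ is O(n⁴)
A = 2n³ is O(n³)

Therefore, the order from fastest to slowest is: C > B > A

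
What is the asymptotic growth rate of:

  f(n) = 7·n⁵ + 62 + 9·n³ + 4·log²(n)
Θ(n⁵)

Order the terms by growth rate: 62 ≺ 4·log²(n) ≺ 9·n³ ≺ 7·n⁵.
The fastest-growing term 7·n⁵ dominates as n → ∞; dropping its constant factor gives Θ(n⁵).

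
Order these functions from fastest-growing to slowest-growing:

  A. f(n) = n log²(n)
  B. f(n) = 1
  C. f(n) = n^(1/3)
A > C > B

Comparing growth rates:
A = n log²(n) is O(n log² n)
C = n^(1/3) is O(n^(1/3))
B = 1 is O(1)

Therefore, the order from fastest to slowest is: A > C > B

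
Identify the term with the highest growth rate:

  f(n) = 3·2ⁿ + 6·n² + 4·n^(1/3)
3·2ⁿ

Looking at each term:
  - 3·2ⁿ is O(2ⁿ)
  - 6·n² is O(n²)
  - 4·n^(1/3) is O(n^(1/3))

The term 3·2ⁿ (O(2ⁿ)) grows fastest and dominates all others.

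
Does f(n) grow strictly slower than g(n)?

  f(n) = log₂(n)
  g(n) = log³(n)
True

f(n) = log₂(n) is O(log n), and g(n) = log³(n) is O(log³ n).
Since O(log n) grows strictly slower than O(log³ n), f(n) = o(g(n)) is true.
This means lim(n→∞) f(n)/g(n) = 0.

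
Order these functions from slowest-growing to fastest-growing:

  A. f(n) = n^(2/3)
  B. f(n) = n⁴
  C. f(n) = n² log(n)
A < C < B

Comparing growth rates:
A = n^(2/3) is O(n^(2/3))
C = n² log(n) is O(n² log n)
B = n⁴ is O(n⁴)

Therefore, the order from slowest to fastest is: A < C < B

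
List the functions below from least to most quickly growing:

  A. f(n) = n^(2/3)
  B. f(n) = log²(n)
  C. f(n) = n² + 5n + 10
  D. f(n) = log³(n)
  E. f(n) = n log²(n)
B < D < A < E < C

Comparing growth rates:
B = log²(n) is O(log² n)
D = log³(n) is O(log³ n)
A = n^(2/3) is O(n^(2/3))
E = n log²(n) is O(n log² n)
C = n² + 5n + 10 is O(n²)

Therefore, the order from slowest to fastest is: B < D < A < E < C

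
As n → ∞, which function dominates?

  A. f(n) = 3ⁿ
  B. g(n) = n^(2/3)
A

f(n) = 3ⁿ is O(3ⁿ), while g(n) = n^(2/3) is O(n^(2/3)).
Since O(3ⁿ) grows faster than O(n^(2/3)), f(n) dominates.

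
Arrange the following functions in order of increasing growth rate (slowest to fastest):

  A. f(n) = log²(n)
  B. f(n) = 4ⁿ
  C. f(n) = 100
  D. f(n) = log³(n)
C < A < D < B

Comparing growth rates:
C = 100 is O(1)
A = log²(n) is O(log² n)
D = log³(n) is O(log³ n)
B = 4ⁿ is O(4ⁿ)

Therefore, the order from slowest to fastest is: C < A < D < B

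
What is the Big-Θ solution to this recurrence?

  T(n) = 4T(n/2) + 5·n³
Θ(n³)

Master Theorem: a = 4, b = 2, f(n) = 5·n³.
Compute the critical exponent d = log₂(4) = 2.
Compare f(n) = Θ(n³) against n^d:
  k = 3 > d = 2, so f(n) = Ω(n^(d+ε)) — Case 3.
  Regularity: a·(n/b)^3/n^3 = a/b^3 = 4/8 < 1 ✓.
  The top-level work dominates: T(n) = Θ(f(n)) = Θ(n³).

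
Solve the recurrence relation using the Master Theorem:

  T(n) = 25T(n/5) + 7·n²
Θ(n² log n)

Master Theorem: a = 25, b = 5, f(n) = 7·n².
Compute the critical exponent d = log₅(25) = 2.
Compare f(n) = Θ(n²) against n^d:
  k = 2 = d, so f(n) = Θ(n^d) — Case 2.
  Work is balanced across levels: T(n) = Θ(n^d log n) = Θ(n² log n).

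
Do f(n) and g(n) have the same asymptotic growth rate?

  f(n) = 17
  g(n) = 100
True

f(n) = 17 and g(n) = 100 are both O(1).
Since they have the same asymptotic growth rate, f(n) = Θ(g(n)) is true.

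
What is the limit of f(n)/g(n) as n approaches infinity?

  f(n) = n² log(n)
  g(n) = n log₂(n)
∞

Since n² log(n) (O(n² log n)) grows faster than n log₂(n) (O(n log n)),
the ratio f(n)/g(n) → ∞ as n → ∞.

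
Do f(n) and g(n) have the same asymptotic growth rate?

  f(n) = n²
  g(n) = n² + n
True

f(n) = n² and g(n) = n² + n are both O(n²).
Since they have the same asymptotic growth rate, f(n) = Θ(g(n)) is true.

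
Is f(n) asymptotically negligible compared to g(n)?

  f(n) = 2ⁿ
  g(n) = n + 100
False

f(n) = 2ⁿ is O(2ⁿ), and g(n) = n + 100 is O(n).
Since O(2ⁿ) grows faster than or equal to O(n), f(n) = o(g(n)) is false.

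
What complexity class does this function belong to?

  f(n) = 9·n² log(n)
O(n² log n)

The dominant term in 9·n² log(n) is 9·n² log(n), which is Θ(n² log n).
Constants are absorbed, so the tightest bound is O(n² log n).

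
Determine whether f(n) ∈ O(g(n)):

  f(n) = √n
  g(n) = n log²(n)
True

f(n) = √n is O(√n), and g(n) = n log²(n) is O(n log² n).
Since O(√n) ⊆ O(n log² n) (f grows no faster than g), f(n) = O(g(n)) is true.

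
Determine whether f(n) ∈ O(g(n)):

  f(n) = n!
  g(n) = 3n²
False

f(n) = n! is O(n!), and g(n) = 3n² is O(n²).
Since O(n!) grows faster than O(n²), f(n) = O(g(n)) is false.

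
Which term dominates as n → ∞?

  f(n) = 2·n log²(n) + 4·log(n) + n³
n³

Looking at each term:
  - 2·n log²(n) is O(n log² n)
  - 4·log(n) is O(log n)
  - n³ is O(n³)

The term n³ (O(n³)) grows fastest and dominates all others.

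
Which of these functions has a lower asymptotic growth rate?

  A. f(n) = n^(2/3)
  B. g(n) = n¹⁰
A

f(n) = n^(2/3) is O(n^(2/3)), while g(n) = n¹⁰ is O(n¹⁰).
Since O(n^(2/3)) grows slower than O(n¹⁰), f(n) is dominated.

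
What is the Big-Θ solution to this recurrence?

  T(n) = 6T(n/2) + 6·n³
Θ(n³)

Master Theorem: a = 6, b = 2, f(n) = 6·n³.
Compute the critical exponent d = log₂(6) = 2.585.
Compare f(n) = Θ(n³) against n^d:
  k = 3 > d = 2.585, so f(n) = Ω(n^(d+ε)) — Case 3.
  Regularity: a·(n/b)^3/n^3 = a/b^3 = 6/8 < 1 ✓.
  The top-level work dominates: T(n) = Θ(f(n)) = Θ(n³).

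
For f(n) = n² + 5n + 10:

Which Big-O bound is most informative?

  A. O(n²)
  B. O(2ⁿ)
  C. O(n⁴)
A

f(n) = n² + 5n + 10 is O(n²).
All listed options are valid Big-O bounds (upper bounds),
but O(n²) is the tightest (smallest valid bound).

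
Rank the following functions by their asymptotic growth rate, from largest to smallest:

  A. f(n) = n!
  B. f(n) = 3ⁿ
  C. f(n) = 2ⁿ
A > B > C

Comparing growth rates:
A = n! is O(n!)
B = 3ⁿ is O(3ⁿ)
C = 2ⁿ is O(2ⁿ)

Therefore, the order from fastest to slowest is: A > B > C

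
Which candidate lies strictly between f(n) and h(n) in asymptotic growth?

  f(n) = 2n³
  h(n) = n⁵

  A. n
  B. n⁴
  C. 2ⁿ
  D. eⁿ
B

We need g(n) with 2n³ = o(g(n)) and g(n) = o(n⁵), i.e. O(n³) ≺ g ≺ O(n⁵).
Check each option:
  A. n — O(n) does not grow strictly faster than f(n)
  B. n⁴ — O(n⁴) is strictly between O(n³) and O(n⁵) ✓
  C. 2ⁿ — O(2ⁿ) does not grow strictly slower than h(n)
  D. eⁿ — O(eⁿ) does not grow strictly slower than h(n)

Only option B (n⁴) lies strictly between.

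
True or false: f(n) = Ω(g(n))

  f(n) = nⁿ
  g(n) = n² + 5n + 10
True

f(n) = nⁿ is O(nⁿ), and g(n) = n² + 5n + 10 is O(n²).
Since O(nⁿ) grows at least as fast as O(n²), f(n) = Ω(g(n)) is true.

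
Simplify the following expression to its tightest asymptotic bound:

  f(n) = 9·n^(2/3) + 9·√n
Θ(n^(2/3))

Order the terms by growth rate: 9·√n ≺ 9·n^(2/3).
The fastest-growing term 9·n^(2/3) dominates as n → ∞; dropping its constant factor gives Θ(n^(2/3)).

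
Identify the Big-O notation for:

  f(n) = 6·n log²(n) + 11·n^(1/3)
O(n log² n)

The dominant term in 6·n log²(n) + 11·n^(1/3) is 6·n log²(n), which is Θ(n log² n).
Lower-order terms (11·n^(1/3)) are asymptotically negligible.
Constants are absorbed, so the tightest bound is O(n log² n).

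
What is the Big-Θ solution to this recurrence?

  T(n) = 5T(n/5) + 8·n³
Θ(n³)

Master Theorem: a = 5, b = 5, f(n) = 8·n³.
Compute the critical exponent d = log₅(5) = 1.
Compare f(n) = Θ(n³) against n^d:
  k = 3 > d = 1, so f(n) = Ω(n^(d+ε)) — Case 3.
  Regularity: a·(n/b)^3/n^3 = a/b^3 = 5/125 < 1 ✓.
  The top-level work dominates: T(n) = Θ(f(n)) = Θ(n³).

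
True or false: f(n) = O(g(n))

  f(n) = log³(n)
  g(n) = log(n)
False

f(n) = log³(n) is O(log³ n), and g(n) = log(n) is O(log n).
Since O(log³ n) grows faster than O(log n), f(n) = O(g(n)) is false.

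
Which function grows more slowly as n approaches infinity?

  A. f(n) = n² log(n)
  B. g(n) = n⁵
A

f(n) = n² log(n) is O(n² log n), while g(n) = n⁵ is O(n⁵).
Since O(n² log n) grows slower than O(n⁵), f(n) is dominated.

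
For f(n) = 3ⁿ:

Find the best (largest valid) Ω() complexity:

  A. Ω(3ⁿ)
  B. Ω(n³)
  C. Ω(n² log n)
A

f(n) = 3ⁿ is Ω(3ⁿ).
All listed options are valid Big-Ω bounds (lower bounds),
but Ω(3ⁿ) is the tightest (largest valid bound).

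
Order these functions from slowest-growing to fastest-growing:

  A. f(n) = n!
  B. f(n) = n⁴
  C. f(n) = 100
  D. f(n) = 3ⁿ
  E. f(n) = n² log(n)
C < E < B < D < A

Comparing growth rates:
C = 100 is O(1)
E = n² log(n) is O(n² log n)
B = n⁴ is O(n⁴)
D = 3ⁿ is O(3ⁿ)
A = n! is O(n!)

Therefore, the order from slowest to fastest is: C < E < B < D < A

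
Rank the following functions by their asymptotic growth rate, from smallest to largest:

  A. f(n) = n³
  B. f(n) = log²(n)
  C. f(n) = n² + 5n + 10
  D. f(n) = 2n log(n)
B < D < C < A

Comparing growth rates:
B = log²(n) is O(log² n)
D = 2n log(n) is O(n log n)
C = n² + 5n + 10 is O(n²)
A = n³ is O(n³)

Therefore, the order from slowest to fastest is: B < D < C < A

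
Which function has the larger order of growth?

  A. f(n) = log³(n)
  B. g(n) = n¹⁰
B

f(n) = log³(n) is O(log³ n), while g(n) = n¹⁰ is O(n¹⁰).
Since O(n¹⁰) grows faster than O(log³ n), g(n) dominates.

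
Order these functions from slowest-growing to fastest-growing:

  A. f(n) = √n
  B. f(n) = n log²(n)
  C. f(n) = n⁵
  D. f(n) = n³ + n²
A < B < D < C

Comparing growth rates:
A = √n is O(√n)
B = n log²(n) is O(n log² n)
D = n³ + n² is O(n³)
C = n⁵ is O(n⁵)

Therefore, the order from slowest to fastest is: A < B < D < C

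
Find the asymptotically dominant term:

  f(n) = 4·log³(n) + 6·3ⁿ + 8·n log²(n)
6·3ⁿ

Looking at each term:
  - 4·log³(n) is O(log³ n)
  - 6·3ⁿ is O(3ⁿ)
  - 8·n log²(n) is O(n log² n)

The term 6·3ⁿ (O(3ⁿ)) grows fastest and dominates all others.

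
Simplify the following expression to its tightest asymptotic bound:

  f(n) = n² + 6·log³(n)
Θ(n²)

Order the terms by growth rate: 6·log³(n) ≺ n².
The fastest-growing term n² dominates as n → ∞; dropping its constant factor gives Θ(n²).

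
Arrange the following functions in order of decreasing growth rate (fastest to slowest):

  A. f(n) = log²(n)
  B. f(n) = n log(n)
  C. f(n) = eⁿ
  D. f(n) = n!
D > C > B > A

Comparing growth rates:
D = n! is O(n!)
C = eⁿ is O(eⁿ)
B = n log(n) is O(n log n)
A = log²(n) is O(log² n)

Therefore, the order from fastest to slowest is: D > C > B > A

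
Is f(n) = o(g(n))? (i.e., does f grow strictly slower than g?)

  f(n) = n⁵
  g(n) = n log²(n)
False

f(n) = n⁵ is O(n⁵), and g(n) = n log²(n) is O(n log² n).
Since O(n⁵) grows faster than or equal to O(n log² n), f(n) = o(g(n)) is false.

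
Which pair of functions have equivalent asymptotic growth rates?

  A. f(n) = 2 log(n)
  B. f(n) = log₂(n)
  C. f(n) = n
A and B

Examining each function:
  A. 2 log(n) is O(log n)
  B. log₂(n) is O(log n)
  C. n is O(n)

Functions A and B both have the same complexity class.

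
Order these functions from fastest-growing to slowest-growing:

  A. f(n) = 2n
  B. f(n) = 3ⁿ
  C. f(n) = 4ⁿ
C > B > A

Comparing growth rates:
C = 4ⁿ is O(4ⁿ)
B = 3ⁿ is O(3ⁿ)
A = 2n is O(n)

Therefore, the order from fastest to slowest is: C > B > A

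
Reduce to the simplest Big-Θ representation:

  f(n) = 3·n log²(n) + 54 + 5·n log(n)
Θ(n log² n)

Order the terms by growth rate: 54 ≺ 5·n log(n) ≺ 3·n log²(n).
The fastest-growing term 3·n log²(n) dominates as n → ∞; dropping its constant factor gives Θ(n log² n).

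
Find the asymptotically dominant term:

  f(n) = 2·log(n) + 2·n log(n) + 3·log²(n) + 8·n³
8·n³

Looking at each term:
  - 2·log(n) is O(log n)
  - 2·n log(n) is O(n log n)
  - 3·log²(n) is O(log² n)
  - 8·n³ is O(n³)

The term 8·n³ (O(n³)) grows fastest and dominates all others.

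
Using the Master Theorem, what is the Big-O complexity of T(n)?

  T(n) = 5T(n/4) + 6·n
Θ(n^log₄(5))

Master Theorem: a = 5, b = 4, f(n) = 6·n.
Compute the critical exponent d = log₄(5) = 1.161.
Compare f(n) = Θ(n) against n^d:
  k = 1 < d = 1.161, so f(n) = O(n^(d-ε)) — Case 1.
  The recursion cost dominates: T(n) = Θ(n^d) = Θ(n^log₄(5)).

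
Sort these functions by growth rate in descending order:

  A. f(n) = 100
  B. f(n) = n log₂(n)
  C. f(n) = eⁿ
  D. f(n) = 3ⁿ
D > C > B > A

Comparing growth rates:
D = 3ⁿ is O(3ⁿ)
C = eⁿ is O(eⁿ)
B = n log₂(n) is O(n log n)
A = 100 is O(1)

Therefore, the order from fastest to slowest is: D > C > B > A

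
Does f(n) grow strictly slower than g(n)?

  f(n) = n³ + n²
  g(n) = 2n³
False

f(n) = n³ + n² is O(n³), and g(n) = 2n³ is O(n³).
Since they have the same growth rate, f(n) = o(g(n)) is false.
(f = o(g) requires f to grow strictly slower, not equal.)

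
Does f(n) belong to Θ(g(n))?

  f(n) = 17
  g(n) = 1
True

f(n) = 17 and g(n) = 1 are both O(1).
Since they have the same asymptotic growth rate, f(n) = Θ(g(n)) is true.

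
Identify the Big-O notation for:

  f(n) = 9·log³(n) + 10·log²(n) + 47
O(log³ n)

The dominant term in 9·log³(n) + 10·log²(n) + 47 is 9·log³(n), which is Θ(log³ n).
Lower-order terms (10·log²(n), 47) are asymptotically negligible.
Constants are absorbed, so the tightest bound is O(log³ n).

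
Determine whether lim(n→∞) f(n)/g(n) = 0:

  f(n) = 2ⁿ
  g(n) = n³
False

f(n) = 2ⁿ is O(2ⁿ), and g(n) = n³ is O(n³).
Since O(2ⁿ) grows faster than or equal to O(n³), f(n) = o(g(n)) is false.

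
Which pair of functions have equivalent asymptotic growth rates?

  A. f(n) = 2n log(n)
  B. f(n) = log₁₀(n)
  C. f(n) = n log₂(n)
A and C

Examining each function:
  A. 2n log(n) is O(n log n)
  B. log₁₀(n) is O(log n)
  C. n log₂(n) is O(n log n)

Functions A and C both have the same complexity class.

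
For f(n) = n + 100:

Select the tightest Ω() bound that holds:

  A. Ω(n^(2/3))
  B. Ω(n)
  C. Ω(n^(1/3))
B

f(n) = n + 100 is Ω(n).
All listed options are valid Big-Ω bounds (lower bounds),
but Ω(n) is the tightest (largest valid bound).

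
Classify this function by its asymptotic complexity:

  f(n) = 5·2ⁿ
O(2ⁿ)

The dominant term in 5·2ⁿ is 5·2ⁿ, which is Θ(2ⁿ).
Constants are absorbed, so the tightest bound is O(2ⁿ).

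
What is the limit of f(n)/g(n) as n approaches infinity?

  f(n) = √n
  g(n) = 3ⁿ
0

Since √n (O(√n)) grows slower than 3ⁿ (O(3ⁿ)),
the ratio f(n)/g(n) → 0 as n → ∞.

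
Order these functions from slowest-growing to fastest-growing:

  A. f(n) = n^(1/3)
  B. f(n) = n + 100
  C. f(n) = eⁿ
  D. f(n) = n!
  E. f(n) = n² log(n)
A < B < E < C < D

Comparing growth rates:
A = n^(1/3) is O(n^(1/3))
B = n + 100 is O(n)
E = n² log(n) is O(n² log n)
C = eⁿ is O(eⁿ)
D = n! is O(n!)

Therefore, the order from slowest to fastest is: A < B < E < C < D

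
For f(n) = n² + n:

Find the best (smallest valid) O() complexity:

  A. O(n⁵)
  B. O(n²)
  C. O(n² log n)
B

f(n) = n² + n is O(n²).
All listed options are valid Big-O bounds (upper bounds),
but O(n²) is the tightest (smallest valid bound).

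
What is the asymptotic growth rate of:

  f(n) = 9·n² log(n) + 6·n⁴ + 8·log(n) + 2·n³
Θ(n⁴)

Order the terms by growth rate: 8·log(n) ≺ 9·n² log(n) ≺ 2·n³ ≺ 6·n⁴.
The fastest-growing term 6·n⁴ dominates as n → ∞; dropping its constant factor gives Θ(n⁴).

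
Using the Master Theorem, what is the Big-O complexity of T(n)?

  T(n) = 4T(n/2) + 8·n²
Θ(n² log n)

Master Theorem: a = 4, b = 2, f(n) = 8·n².
Compute the critical exponent d = log₂(4) = 2.
Compare f(n) = Θ(n²) against n^d:
  k = 2 = d, so f(n) = Θ(n^d) — Case 2.
  Work is balanced across levels: T(n) = Θ(n^d log n) = Θ(n² log n).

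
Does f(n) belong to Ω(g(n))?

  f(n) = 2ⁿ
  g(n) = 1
True

f(n) = 2ⁿ is O(2ⁿ), and g(n) = 1 is O(1).
Since O(2ⁿ) grows at least as fast as O(1), f(n) = Ω(g(n)) is true.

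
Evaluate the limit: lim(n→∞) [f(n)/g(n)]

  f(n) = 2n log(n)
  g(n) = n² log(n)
0

Since 2n log(n) (O(n log n)) grows slower than n² log(n) (O(n² log n)),
the ratio f(n)/g(n) → 0 as n → ∞.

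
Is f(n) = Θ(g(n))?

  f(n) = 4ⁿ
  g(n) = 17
False

f(n) = 4ⁿ is O(4ⁿ), and g(n) = 17 is O(1).
Since they have different growth rates, f(n) = Θ(g(n)) is false.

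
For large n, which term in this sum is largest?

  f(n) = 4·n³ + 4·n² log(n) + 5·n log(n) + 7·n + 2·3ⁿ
2·3ⁿ

Looking at each term:
  - 4·n³ is O(n³)
  - 4·n² log(n) is O(n² log n)
  - 5·n log(n) is O(n log n)
  - 7·n is O(n)
  - 2·3ⁿ is O(3ⁿ)

The term 2·3ⁿ (O(3ⁿ)) grows fastest and dominates all others.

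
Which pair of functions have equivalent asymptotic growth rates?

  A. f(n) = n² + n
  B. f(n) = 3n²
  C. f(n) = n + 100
A and B

Examining each function:
  A. n² + n is O(n²)
  B. 3n² is O(n²)
  C. n + 100 is O(n)

Functions A and B both have the same complexity class.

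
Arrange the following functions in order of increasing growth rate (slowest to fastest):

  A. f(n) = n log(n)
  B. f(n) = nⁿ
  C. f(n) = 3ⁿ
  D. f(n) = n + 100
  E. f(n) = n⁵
D < A < E < C < B

Comparing growth rates:
D = n + 100 is O(n)
A = n log(n) is O(n log n)
E = n⁵ is O(n⁵)
C = 3ⁿ is O(3ⁿ)
B = nⁿ is O(nⁿ)

Therefore, the order from slowest to fastest is: D < A < E < C < B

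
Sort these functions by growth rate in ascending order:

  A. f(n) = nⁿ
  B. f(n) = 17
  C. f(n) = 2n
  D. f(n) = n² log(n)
B < C < D < A

Comparing growth rates:
B = 17 is O(1)
C = 2n is O(n)
D = n² log(n) is O(n² log n)
A = nⁿ is O(nⁿ)

Therefore, the order from slowest to fastest is: B < C < D < A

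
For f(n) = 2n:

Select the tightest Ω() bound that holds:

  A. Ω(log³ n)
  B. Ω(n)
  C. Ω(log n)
B

f(n) = 2n is Ω(n).
All listed options are valid Big-Ω bounds (lower bounds),
but Ω(n) is the tightest (largest valid bound).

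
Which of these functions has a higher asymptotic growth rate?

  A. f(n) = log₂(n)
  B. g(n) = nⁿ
B

f(n) = log₂(n) is O(log n), while g(n) = nⁿ is O(nⁿ).
Since O(nⁿ) grows faster than O(log n), g(n) dominates.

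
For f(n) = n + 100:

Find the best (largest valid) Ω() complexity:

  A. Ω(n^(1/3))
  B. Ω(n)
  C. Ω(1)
B

f(n) = n + 100 is Ω(n).
All listed options are valid Big-Ω bounds (lower bounds),
but Ω(n) is the tightest (largest valid bound).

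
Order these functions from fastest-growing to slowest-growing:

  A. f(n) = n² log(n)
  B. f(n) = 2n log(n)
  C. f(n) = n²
A > C > B

Comparing growth rates:
A = n² log(n) is O(n² log n)
C = n² is O(n²)
B = 2n log(n) is O(n log n)

Therefore, the order from fastest to slowest is: A > C > B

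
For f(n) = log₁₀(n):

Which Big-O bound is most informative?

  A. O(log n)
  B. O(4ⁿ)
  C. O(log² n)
A

f(n) = log₁₀(n) is O(log n).
All listed options are valid Big-O bounds (upper bounds),
but O(log n) is the tightest (smallest valid bound).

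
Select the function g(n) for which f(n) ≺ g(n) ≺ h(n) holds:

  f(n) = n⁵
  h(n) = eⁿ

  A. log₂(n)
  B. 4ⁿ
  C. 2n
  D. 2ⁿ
D

We need g(n) with n⁵ = o(g(n)) and g(n) = o(eⁿ), i.e. O(n⁵) ≺ g ≺ O(eⁿ).
Check each option:
  A. log₂(n) — O(log n) does not grow strictly faster than f(n)
  B. 4ⁿ — O(4ⁿ) does not grow strictly slower than h(n)
  C. 2n — O(n) does not grow strictly faster than f(n)
  D. 2ⁿ — O(2ⁿ) is strictly between O(n⁵) and O(eⁿ) ✓

Only option D (2ⁿ) lies strictly between.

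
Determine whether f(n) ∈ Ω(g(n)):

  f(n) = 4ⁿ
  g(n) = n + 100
True

f(n) = 4ⁿ is O(4ⁿ), and g(n) = n + 100 is O(n).
Since O(4ⁿ) grows at least as fast as O(n), f(n) = Ω(g(n)) is true.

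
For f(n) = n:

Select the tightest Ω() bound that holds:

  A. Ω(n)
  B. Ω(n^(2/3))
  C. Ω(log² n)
A

f(n) = n is Ω(n).
All listed options are valid Big-Ω bounds (lower bounds),
but Ω(n) is the tightest (largest valid bound).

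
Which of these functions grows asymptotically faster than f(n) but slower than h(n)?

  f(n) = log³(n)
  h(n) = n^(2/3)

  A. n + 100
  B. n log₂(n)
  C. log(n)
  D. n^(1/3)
D

We need g(n) with log³(n) = o(g(n)) and g(n) = o(n^(2/3)), i.e. O(log³ n) ≺ g ≺ O(n^(2/3)).
Check each option:
  A. n + 100 — O(n) does not grow strictly slower than h(n)
  B. n log₂(n) — O(n log n) does not grow strictly slower than h(n)
  C. log(n) — O(log n) does not grow strictly faster than f(n)
  D. n^(1/3) — O(n^(1/3)) is strictly between O(log³ n) and O(n^(2/3)) ✓

Only option D (n^(1/3)) lies strictly between.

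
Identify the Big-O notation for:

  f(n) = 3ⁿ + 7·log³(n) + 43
O(3ⁿ)

The dominant term in 3ⁿ + 7·log³(n) + 43 is 3ⁿ, which is Θ(3ⁿ).
Lower-order terms (7·log³(n), 43) are asymptotically negligible.
Constants are absorbed, so the tightest bound is O(3ⁿ).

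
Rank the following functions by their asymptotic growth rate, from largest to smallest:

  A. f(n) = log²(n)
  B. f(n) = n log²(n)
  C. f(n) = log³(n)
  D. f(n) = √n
B > D > C > A

Comparing growth rates:
B = n log²(n) is O(n log² n)
D = √n is O(√n)
C = log³(n) is O(log³ n)
A = log²(n) is O(log² n)

Therefore, the order from fastest to slowest is: B > D > C > A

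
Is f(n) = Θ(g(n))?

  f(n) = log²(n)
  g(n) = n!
False

f(n) = log²(n) is O(log² n), and g(n) = n! is O(n!).
Since they have different growth rates, f(n) = Θ(g(n)) is false.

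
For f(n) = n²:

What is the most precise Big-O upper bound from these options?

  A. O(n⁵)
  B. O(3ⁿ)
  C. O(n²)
C

f(n) = n² is O(n²).
All listed options are valid Big-O bounds (upper bounds),
but O(n²) is the tightest (smallest valid bound).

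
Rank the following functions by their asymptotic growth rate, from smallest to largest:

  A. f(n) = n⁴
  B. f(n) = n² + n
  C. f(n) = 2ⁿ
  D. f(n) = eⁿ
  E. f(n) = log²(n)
E < B < A < C < D

Comparing growth rates:
E = log²(n) is O(log² n)
B = n² + n is O(n²)
A = n⁴ is O(n⁴)
C = 2ⁿ is O(2ⁿ)
D = eⁿ is O(eⁿ)

Therefore, the order from slowest to fastest is: E < B < A < C < D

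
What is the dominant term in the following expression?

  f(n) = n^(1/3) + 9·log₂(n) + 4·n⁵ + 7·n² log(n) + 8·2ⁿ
8·2ⁿ

Looking at each term:
  - n^(1/3) is O(n^(1/3))
  - 9·log₂(n) is O(log n)
  - 4·n⁵ is O(n⁵)
  - 7·n² log(n) is O(n² log n)
  - 8·2ⁿ is O(2ⁿ)

The term 8·2ⁿ (O(2ⁿ)) grows fastest and dominates all others.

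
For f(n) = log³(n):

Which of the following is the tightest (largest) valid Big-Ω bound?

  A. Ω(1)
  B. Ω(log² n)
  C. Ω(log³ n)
C

f(n) = log³(n) is Ω(log³ n).
All listed options are valid Big-Ω bounds (lower bounds),
but Ω(log³ n) is the tightest (largest valid bound).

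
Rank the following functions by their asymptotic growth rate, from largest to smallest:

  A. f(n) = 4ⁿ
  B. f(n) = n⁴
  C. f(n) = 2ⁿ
A > C > B

Comparing growth rates:
A = 4ⁿ is O(4ⁿ)
C = 2ⁿ is O(2ⁿ)
B = n⁴ is O(n⁴)

Therefore, the order from fastest to slowest is: A > C > B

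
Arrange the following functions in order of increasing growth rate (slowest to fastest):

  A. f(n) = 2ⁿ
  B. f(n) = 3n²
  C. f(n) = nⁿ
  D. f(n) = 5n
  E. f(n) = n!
D < B < A < E < C

Comparing growth rates:
D = 5n is O(n)
B = 3n² is O(n²)
A = 2ⁿ is O(2ⁿ)
E = n! is O(n!)
C = nⁿ is O(nⁿ)

Therefore, the order from slowest to fastest is: D < B < A < E < C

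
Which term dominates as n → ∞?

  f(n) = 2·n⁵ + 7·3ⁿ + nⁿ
nⁿ

Looking at each term:
  - 2·n⁵ is O(n⁵)
  - 7·3ⁿ is O(3ⁿ)
  - nⁿ is O(nⁿ)

The term nⁿ (O(nⁿ)) grows fastest and dominates all others.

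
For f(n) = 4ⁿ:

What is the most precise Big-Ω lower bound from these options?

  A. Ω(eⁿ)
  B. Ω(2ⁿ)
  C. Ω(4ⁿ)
C

f(n) = 4ⁿ is Ω(4ⁿ).
All listed options are valid Big-Ω bounds (lower bounds),
but Ω(4ⁿ) is the tightest (largest valid bound).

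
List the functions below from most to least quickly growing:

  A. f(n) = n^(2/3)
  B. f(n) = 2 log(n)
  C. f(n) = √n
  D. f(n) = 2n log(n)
D > A > C > B

Comparing growth rates:
D = 2n log(n) is O(n log n)
A = n^(2/3) is O(n^(2/3))
C = √n is O(√n)
B = 2 log(n) is O(log n)

Therefore, the order from fastest to slowest is: D > A > C > B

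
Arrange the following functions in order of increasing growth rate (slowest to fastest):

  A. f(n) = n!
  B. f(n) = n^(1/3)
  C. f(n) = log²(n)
C < B < A

Comparing growth rates:
C = log²(n) is O(log² n)
B = n^(1/3) is O(n^(1/3))
A = n! is O(n!)

Therefore, the order from slowest to fastest is: C < B < A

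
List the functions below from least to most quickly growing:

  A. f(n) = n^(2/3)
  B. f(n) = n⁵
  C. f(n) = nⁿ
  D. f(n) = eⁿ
A < B < D < C

Comparing growth rates:
A = n^(2/3) is O(n^(2/3))
B = n⁵ is O(n⁵)
D = eⁿ is O(eⁿ)
C = nⁿ is O(nⁿ)

Therefore, the order from slowest to fastest is: A < B < D < C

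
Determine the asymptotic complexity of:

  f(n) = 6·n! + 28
O(n!)

The dominant term in 6·n! + 28 is 6·n!, which is Θ(n!).
Lower-order terms (28) are asymptotically negligible.
Constants are absorbed, so the tightest bound is O(n!).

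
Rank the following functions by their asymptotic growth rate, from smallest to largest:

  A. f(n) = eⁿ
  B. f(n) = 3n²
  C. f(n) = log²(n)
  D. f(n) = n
C < D < B < A

Comparing growth rates:
C = log²(n) is O(log² n)
D = n is O(n)
B = 3n² is O(n²)
A = eⁿ is O(eⁿ)

Therefore, the order from slowest to fastest is: C < D < B < A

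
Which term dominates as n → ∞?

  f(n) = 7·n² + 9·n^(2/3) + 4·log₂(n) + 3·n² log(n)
3·n² log(n)

Looking at each term:
  - 7·n² is O(n²)
  - 9·n^(2/3) is O(n^(2/3))
  - 4·log₂(n) is O(log n)
  - 3·n² log(n) is O(n² log n)

The term 3·n² log(n) (O(n² log n)) grows fastest and dominates all others.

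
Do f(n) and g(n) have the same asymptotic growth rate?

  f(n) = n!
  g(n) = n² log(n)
False

f(n) = n! is O(n!), and g(n) = n² log(n) is O(n² log n).
Since they have different growth rates, f(n) = Θ(g(n)) is false.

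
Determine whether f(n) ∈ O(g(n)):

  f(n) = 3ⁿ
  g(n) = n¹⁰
False

f(n) = 3ⁿ is O(3ⁿ), and g(n) = n¹⁰ is O(n¹⁰).
Since O(3ⁿ) grows faster than O(n¹⁰), f(n) = O(g(n)) is false.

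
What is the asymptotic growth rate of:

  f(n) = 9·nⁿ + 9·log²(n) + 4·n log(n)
Θ(nⁿ)

Order the terms by growth rate: 9·log²(n) ≺ 4·n log(n) ≺ 9·nⁿ.
The fastest-growing term 9·nⁿ dominates as n → ∞; dropping its constant factor gives Θ(nⁿ).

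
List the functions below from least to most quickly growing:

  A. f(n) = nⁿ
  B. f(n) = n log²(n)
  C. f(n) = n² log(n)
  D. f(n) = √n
D < B < C < A

Comparing growth rates:
D = √n is O(√n)
B = n log²(n) is O(n log² n)
C = n² log(n) is O(n² log n)
A = nⁿ is O(nⁿ)

Therefore, the order from slowest to fastest is: D < B < C < A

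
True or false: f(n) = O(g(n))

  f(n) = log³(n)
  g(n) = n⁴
True

f(n) = log³(n) is O(log³ n), and g(n) = n⁴ is O(n⁴).
Since O(log³ n) ⊆ O(n⁴) (f grows no faster than g), f(n) = O(g(n)) is true.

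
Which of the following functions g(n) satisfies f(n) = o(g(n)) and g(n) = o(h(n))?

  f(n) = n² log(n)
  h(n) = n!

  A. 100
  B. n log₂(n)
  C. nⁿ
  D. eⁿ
D

We need g(n) with n² log(n) = o(g(n)) and g(n) = o(n!), i.e. O(n² log n) ≺ g ≺ O(n!).
Check each option:
  A. 100 — O(1) does not grow strictly faster than f(n)
  B. n log₂(n) — O(n log n) does not grow strictly faster than f(n)
  C. nⁿ — O(nⁿ) does not grow strictly slower than h(n)
  D. eⁿ — O(eⁿ) is strictly between O(n² log n) and O(n!) ✓

Only option D (eⁿ) lies strictly between.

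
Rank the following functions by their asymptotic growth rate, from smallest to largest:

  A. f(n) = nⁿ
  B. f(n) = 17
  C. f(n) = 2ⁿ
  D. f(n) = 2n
B < D < C < A

Comparing growth rates:
B = 17 is O(1)
D = 2n is O(n)
C = 2ⁿ is O(2ⁿ)
A = nⁿ is O(nⁿ)

Therefore, the order from slowest to fastest is: B < D < C < A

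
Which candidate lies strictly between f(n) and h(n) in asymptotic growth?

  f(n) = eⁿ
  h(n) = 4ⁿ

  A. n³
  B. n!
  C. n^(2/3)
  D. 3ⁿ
D

We need g(n) with eⁿ = o(g(n)) and g(n) = o(4ⁿ), i.e. O(eⁿ) ≺ g ≺ O(4ⁿ).
Check each option:
  A. n³ — O(n³) does not grow strictly faster than f(n)
  B. n! — O(n!) does not grow strictly slower than h(n)
  C. n^(2/3) — O(n^(2/3)) does not grow strictly faster than f(n)
  D. 3ⁿ — O(3ⁿ) is strictly between O(eⁿ) and O(4ⁿ) ✓

Only option D (3ⁿ) lies strictly between.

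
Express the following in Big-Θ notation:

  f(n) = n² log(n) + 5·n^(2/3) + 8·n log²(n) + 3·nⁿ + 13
Θ(nⁿ)

Order the terms by growth rate: 13 ≺ 5·n^(2/3) ≺ 8·n log²(n) ≺ n² log(n) ≺ 3·nⁿ.
The fastest-growing term 3·nⁿ dominates as n → ∞; dropping its constant factor gives Θ(nⁿ).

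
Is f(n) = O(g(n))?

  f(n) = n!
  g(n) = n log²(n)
False

f(n) = n! is O(n!), and g(n) = n log²(n) is O(n log² n).
Since O(n!) grows faster than O(n log² n), f(n) = O(g(n)) is false.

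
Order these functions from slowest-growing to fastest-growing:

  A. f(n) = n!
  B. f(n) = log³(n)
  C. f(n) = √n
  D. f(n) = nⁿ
B < C < A < D

Comparing growth rates:
B = log³(n) is O(log³ n)
C = √n is O(√n)
A = n! is O(n!)
D = nⁿ is O(nⁿ)

Therefore, the order from slowest to fastest is: B < C < A < D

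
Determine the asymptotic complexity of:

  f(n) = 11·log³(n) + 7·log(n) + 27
O(log³ n)

The dominant term in 11·log³(n) + 7·log(n) + 27 is 11·log³(n), which is Θ(log³ n).
Lower-order terms (7·log(n), 27) are asymptotically negligible.
Constants are absorbed, so the tightest bound is O(log³ n).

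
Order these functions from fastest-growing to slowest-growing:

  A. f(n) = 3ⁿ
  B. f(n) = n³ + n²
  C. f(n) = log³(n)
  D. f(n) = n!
D > A > B > C

Comparing growth rates:
D = n! is O(n!)
A = 3ⁿ is O(3ⁿ)
B = n³ + n² is O(n³)
C = log³(n) is O(log³ n)

Therefore, the order from fastest to slowest is: D > A > B > C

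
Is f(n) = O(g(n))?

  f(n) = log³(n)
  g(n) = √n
True

f(n) = log³(n) is O(log³ n), and g(n) = √n is O(√n).
Since O(log³ n) ⊆ O(√n) (f grows no faster than g), f(n) = O(g(n)) is true.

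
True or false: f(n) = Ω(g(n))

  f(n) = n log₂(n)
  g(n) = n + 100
True

f(n) = n log₂(n) is O(n log n), and g(n) = n + 100 is O(n).
Since O(n log n) grows at least as fast as O(n), f(n) = Ω(g(n)) is true.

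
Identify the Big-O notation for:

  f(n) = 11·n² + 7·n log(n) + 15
O(n²)

The dominant term in 11·n² + 7·n log(n) + 15 is 11·n², which is Θ(n²).
Lower-order terms (7·n log(n), 15) are asymptotically negligible.
Constants are absorbed, so the tightest bound is O(n²).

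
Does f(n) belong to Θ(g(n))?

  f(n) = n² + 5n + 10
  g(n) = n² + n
True

f(n) = n² + 5n + 10 and g(n) = n² + n are both O(n²).
Since they have the same asymptotic growth rate, f(n) = Θ(g(n)) is true.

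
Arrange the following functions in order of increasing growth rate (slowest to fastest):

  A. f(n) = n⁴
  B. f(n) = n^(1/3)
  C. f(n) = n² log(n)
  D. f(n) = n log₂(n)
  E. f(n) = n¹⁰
B < D < C < A < E

Comparing growth rates:
B = n^(1/3) is O(n^(1/3))
D = n log₂(n) is O(n log n)
C = n² log(n) is O(n² log n)
A = n⁴ is O(n⁴)
E = n¹⁰ is O(n¹⁰)

Therefore, the order from slowest to fastest is: B < D < C < A < E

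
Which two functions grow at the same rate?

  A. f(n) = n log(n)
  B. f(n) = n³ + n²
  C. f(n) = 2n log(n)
A and C

Examining each function:
  A. n log(n) is O(n log n)
  B. n³ + n² is O(n³)
  C. 2n log(n) is O(n log n)

Functions A and C both have the same complexity class.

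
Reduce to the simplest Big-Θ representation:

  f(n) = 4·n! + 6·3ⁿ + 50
Θ(n!)

Order the terms by growth rate: 50 ≺ 6·3ⁿ ≺ 4·n!.
The fastest-growing term 4·n! dominates as n → ∞; dropping its constant factor gives Θ(n!).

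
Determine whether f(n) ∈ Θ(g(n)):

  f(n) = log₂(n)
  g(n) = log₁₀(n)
True

f(n) = log₂(n) and g(n) = log₁₀(n) are both O(log n).
Since they have the same asymptotic growth rate, f(n) = Θ(g(n)) is true.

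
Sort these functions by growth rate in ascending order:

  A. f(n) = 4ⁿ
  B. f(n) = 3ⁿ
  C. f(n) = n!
B < A < C

Comparing growth rates:
B = 3ⁿ is O(3ⁿ)
A = 4ⁿ is O(4ⁿ)
C = n! is O(n!)

Therefore, the order from slowest to fastest is: B < A < C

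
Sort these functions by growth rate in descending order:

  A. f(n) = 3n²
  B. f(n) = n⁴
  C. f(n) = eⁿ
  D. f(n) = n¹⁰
C > D > B > A

Comparing growth rates:
C = eⁿ is O(eⁿ)
D = n¹⁰ is O(n¹⁰)
B = n⁴ is O(n⁴)
A = 3n² is O(n²)

Therefore, the order from fastest to slowest is: C > D > B > A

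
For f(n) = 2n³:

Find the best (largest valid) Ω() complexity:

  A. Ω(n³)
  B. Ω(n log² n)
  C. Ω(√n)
A

f(n) = 2n³ is Ω(n³).
All listed options are valid Big-Ω bounds (lower bounds),
but Ω(n³) is the tightest (largest valid bound).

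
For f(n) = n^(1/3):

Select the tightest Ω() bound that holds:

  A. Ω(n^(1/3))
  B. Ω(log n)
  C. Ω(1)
A

f(n) = n^(1/3) is Ω(n^(1/3)).
All listed options are valid Big-Ω bounds (lower bounds),
but Ω(n^(1/3)) is the tightest (largest valid bound).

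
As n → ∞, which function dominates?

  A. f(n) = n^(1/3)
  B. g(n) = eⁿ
B

f(n) = n^(1/3) is O(n^(1/3)), while g(n) = eⁿ is O(eⁿ).
Since O(eⁿ) grows faster than O(n^(1/3)), g(n) dominates.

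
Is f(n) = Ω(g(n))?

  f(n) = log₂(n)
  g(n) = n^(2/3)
False

f(n) = log₂(n) is O(log n), and g(n) = n^(2/3) is O(n^(2/3)).
Since O(log n) grows slower than O(n^(2/3)), f(n) = Ω(g(n)) is false.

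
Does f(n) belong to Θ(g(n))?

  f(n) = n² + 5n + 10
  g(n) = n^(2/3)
False

f(n) = n² + 5n + 10 is O(n²), and g(n) = n^(2/3) is O(n^(2/3)).
Since they have different growth rates, f(n) = Θ(g(n)) is false.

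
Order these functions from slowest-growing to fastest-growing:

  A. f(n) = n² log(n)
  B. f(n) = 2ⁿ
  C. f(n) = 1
C < A < B

Comparing growth rates:
C = 1 is O(1)
A = n² log(n) is O(n² log n)
B = 2ⁿ is O(2ⁿ)

Therefore, the order from slowest to fastest is: C < A < B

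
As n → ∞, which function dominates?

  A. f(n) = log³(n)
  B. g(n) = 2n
B

f(n) = log³(n) is O(log³ n), while g(n) = 2n is O(n).
Since O(n) grows faster than O(log³ n), g(n) dominates.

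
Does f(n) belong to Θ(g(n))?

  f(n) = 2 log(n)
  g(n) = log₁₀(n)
True

f(n) = 2 log(n) and g(n) = log₁₀(n) are both O(log n).
Since they have the same asymptotic growth rate, f(n) = Θ(g(n)) is true.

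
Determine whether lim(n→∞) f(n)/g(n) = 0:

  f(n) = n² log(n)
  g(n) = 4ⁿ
True

f(n) = n² log(n) is O(n² log n), and g(n) = 4ⁿ is O(4ⁿ).
Since O(n² log n) grows strictly slower than O(4ⁿ), f(n) = o(g(n)) is true.
This means lim(n→∞) f(n)/g(n) = 0.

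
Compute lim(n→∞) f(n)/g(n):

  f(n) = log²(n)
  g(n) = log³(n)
0

Since log²(n) (O(log² n)) grows slower than log³(n) (O(log³ n)),
the ratio f(n)/g(n) → 0 as n → ∞.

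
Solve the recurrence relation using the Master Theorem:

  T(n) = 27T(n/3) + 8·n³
Θ(n³ log n)

Master Theorem: a = 27, b = 3, f(n) = 8·n³.
Compute the critical exponent d = log₃(27) = 3.
Compare f(n) = Θ(n³) against n^d:
  k = 3 = d, so f(n) = Θ(n^d) — Case 2.
  Work is balanced across levels: T(n) = Θ(n^d log n) = Θ(n³ log n).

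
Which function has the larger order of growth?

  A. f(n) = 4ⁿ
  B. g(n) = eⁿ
A

f(n) = 4ⁿ is O(4ⁿ), while g(n) = eⁿ is O(eⁿ).
Since O(4ⁿ) grows faster than O(eⁿ), f(n) dominates.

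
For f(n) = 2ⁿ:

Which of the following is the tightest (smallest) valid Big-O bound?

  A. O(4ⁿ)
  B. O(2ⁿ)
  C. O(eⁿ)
B

f(n) = 2ⁿ is O(2ⁿ).
All listed options are valid Big-O bounds (upper bounds),
but O(2ⁿ) is the tightest (smallest valid bound).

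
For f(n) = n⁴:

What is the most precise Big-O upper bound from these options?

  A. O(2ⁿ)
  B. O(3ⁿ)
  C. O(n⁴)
C

f(n) = n⁴ is O(n⁴).
All listed options are valid Big-O bounds (upper bounds),
but O(n⁴) is the tightest (smallest valid bound).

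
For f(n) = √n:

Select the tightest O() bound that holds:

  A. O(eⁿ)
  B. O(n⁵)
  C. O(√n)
C

f(n) = √n is O(√n).
All listed options are valid Big-O bounds (upper bounds),
but O(√n) is the tightest (smallest valid bound).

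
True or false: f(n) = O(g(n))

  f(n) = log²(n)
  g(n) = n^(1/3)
True

f(n) = log²(n) is O(log² n), and g(n) = n^(1/3) is O(n^(1/3)).
Since O(log² n) ⊆ O(n^(1/3)) (f grows no faster than g), f(n) = O(g(n)) is true.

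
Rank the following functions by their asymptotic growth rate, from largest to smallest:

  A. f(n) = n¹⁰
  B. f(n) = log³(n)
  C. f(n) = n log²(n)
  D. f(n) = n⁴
A > D > C > B

Comparing growth rates:
A = n¹⁰ is O(n¹⁰)
D = n⁴ is O(n⁴)
C = n log²(n) is O(n log² n)
B = log³(n) is O(log³ n)

Therefore, the order from fastest to slowest is: A > D > C > B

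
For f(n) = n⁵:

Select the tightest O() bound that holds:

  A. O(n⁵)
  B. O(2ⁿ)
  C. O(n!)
A

f(n) = n⁵ is O(n⁵).
All listed options are valid Big-O bounds (upper bounds),
but O(n⁵) is the tightest (smallest valid bound).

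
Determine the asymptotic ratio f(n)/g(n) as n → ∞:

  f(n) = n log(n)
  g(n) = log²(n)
∞

Since n log(n) (O(n log n)) grows faster than log²(n) (O(log² n)),
the ratio f(n)/g(n) → ∞ as n → ∞.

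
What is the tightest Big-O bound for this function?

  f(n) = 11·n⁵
O(n⁵)

The dominant term in 11·n⁵ is 11·n⁵, which is Θ(n⁵).
Constants are absorbed, so the tightest bound is O(n⁵).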